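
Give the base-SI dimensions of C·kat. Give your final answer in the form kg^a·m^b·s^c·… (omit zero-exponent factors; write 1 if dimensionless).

C = A·s = s·A (charge = current × time).
kat = mol/s = s⁻¹·mol (catalytic activity).
Combining: C·kat = (s·A) · (s⁻¹·mol) = A·mol.

A·mol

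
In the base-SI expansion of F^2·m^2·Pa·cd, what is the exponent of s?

6

F = C/V (capacitance = charge per voltage),
    = A·s/(kg·m²·s⁻³·A⁻¹) (substituting C and V),
    = kg⁻¹·m⁻²·s⁴·A².
So F² = kg⁻²·m⁻⁴·s⁸·A⁴.
Pa = N/m² (pressure = force per area),
    = kg·m⁻¹·s⁻².
Combining: F²·m²·Pa·cd = (kg⁻²·m⁻⁴·s⁸·A⁴) · m² · (kg·m⁻¹·s⁻²) · cd = kg⁻¹·m⁻³·s⁶·A⁴·cd.
The exponent of s is 6.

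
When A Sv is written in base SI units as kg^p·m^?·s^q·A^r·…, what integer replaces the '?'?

Sv = J/kg (equivalent dose = energy per mass),
    = m²·s⁻².
Combining: A·Sv = A · (m²·s⁻²) = m²·s⁻²·A.
The exponent of m is 2.

2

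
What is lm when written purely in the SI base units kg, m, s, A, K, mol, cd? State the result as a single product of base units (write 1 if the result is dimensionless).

lm = cd·sr = cd (luminous flux; sr is dimensionless).

cd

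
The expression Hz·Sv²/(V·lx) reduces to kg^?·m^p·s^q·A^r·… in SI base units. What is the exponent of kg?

-1

Hz = s⁻¹.
Sv = m²·s⁻².
So Sv² = m⁴·s⁻⁴.
V = kg·m²·s⁻³·A⁻¹.
So V⁻¹ = kg⁻¹·m⁻²·s³·A.
lx = m⁻²·cd.
So lx⁻¹ = m²·cd⁻¹.
Combining: Hz·Sv²·V⁻¹·lx⁻¹ = s⁻¹ · (m⁴·s⁻⁴) · (kg⁻¹·m⁻²·s³·A) · (m²·cd⁻¹) = kg⁻¹·m⁴·s⁻²·A·cd⁻¹.
The exponent of kg is -1.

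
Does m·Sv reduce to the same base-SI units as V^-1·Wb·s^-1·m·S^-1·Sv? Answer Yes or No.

Left side:
  Sv = m²·s⁻².
  Combining: m·Sv = m · (m²·s⁻²) = m³·s⁻².
Right side:
  V = kg·m²·s⁻³·A⁻¹.
  So V⁻¹ = kg⁻¹·m⁻²·s³·A.
  Wb = kg·m²·s⁻²·A⁻¹.
  S = kg⁻¹·m⁻²·s³·A².
  So S⁻¹ = kg·m²·s⁻³·A⁻².
  Sv = m²·s⁻².
  Combining: V⁻¹·Wb·s⁻¹·m·S⁻¹·Sv = (kg⁻¹·m⁻²·s³·A) · (kg·m²·s⁻²·A⁻¹) · s⁻¹ · m · (kg·m²·s⁻³·A⁻²) · (m²·s⁻²) = kg·m⁵·s⁻⁵·A⁻².
Left is m³·s⁻²; right is kg·m⁵·s⁻⁵·A⁻² — different.

No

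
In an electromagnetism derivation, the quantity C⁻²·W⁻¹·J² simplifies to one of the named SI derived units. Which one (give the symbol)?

C = A·s = s·A (charge = current × time).
So C⁻² = s⁻²·A⁻².
W = J/s (power = energy per time),
    = kg·m²·s⁻³.
So W⁻¹ = kg⁻¹·m⁻²·s³.
J = N·m (work = force × distance),
    = kg·m²·s⁻².
So J² = kg²·m⁴·s⁻⁴.
Combining: C⁻²·W⁻¹·J² = (s⁻²·A⁻²) · (kg⁻¹·m⁻²·s³) · (kg²·m⁴·s⁻⁴) = kg·m²·s⁻³·A⁻².
kg·m²·s⁻³·A⁻² is the base-SI form of the ohm.

Ω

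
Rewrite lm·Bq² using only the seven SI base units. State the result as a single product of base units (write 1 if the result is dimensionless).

lm = cd·sr = cd (luminous flux; sr is dimensionless).
Bq = 1/s = s⁻¹ (activity is decays per second).
So Bq² = s⁻².
Combining: lm·Bq² = cd · s⁻² = s⁻²·cd.

s⁻²·cd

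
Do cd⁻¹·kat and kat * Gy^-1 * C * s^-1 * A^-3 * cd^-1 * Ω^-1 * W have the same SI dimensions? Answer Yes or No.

Left side:
  kat = s⁻¹·mol.
  Combining: cd⁻¹·kat = cd⁻¹ · (s⁻¹·mol) = s⁻¹·mol·cd⁻¹.
Right side:
  kat = mol/s = s⁻¹·mol (catalytic activity).
  Gy = J/kg (absorbed dose = energy per mass),
      = m²·s⁻².
  So Gy⁻¹ = m⁻²·s².
  C = A·s = s·A (charge = current × time).
  Ω = V/A (resistance = voltage per current),
      = kg·m²·s⁻³·A⁻².
  So Ω⁻¹ = kg⁻¹·m⁻²·s³·A².
  W = J/s (power = energy per time),
      = kg·m²·s⁻³.
  Combining: kat·Gy⁻¹·C·s⁻¹·A⁻³·cd⁻¹·Ω⁻¹·W = (s⁻¹·mol) · (m⁻²·s²) · (s·A) · s⁻¹ · A⁻³ · cd⁻¹ · (kg⁻¹·m⁻²·s³·A²) · (kg·m²·s⁻³) = m⁻²·s·mol·cd⁻¹.
Left is s⁻¹·mol·cd⁻¹; right is m⁻²·s·mol·cd⁻¹ — different.

No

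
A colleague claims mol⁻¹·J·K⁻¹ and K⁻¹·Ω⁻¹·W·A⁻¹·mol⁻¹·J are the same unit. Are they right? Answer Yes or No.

Left side:
  J = N·m (work = force × distance),
      = kg·m²·s⁻².
  Combining: mol⁻¹·J·K⁻¹ = mol⁻¹ · (kg·m²·s⁻²) · K⁻¹ = kg·m²·s⁻²·K⁻¹·mol⁻¹.
Right side:
  Ω = kg·m²·s⁻³·A⁻².
  So Ω⁻¹ = kg⁻¹·m⁻²·s³·A².
  W = kg·m²·s⁻³.
  J = kg·m²·s⁻².
  Combining: K⁻¹·Ω⁻¹·W·A⁻¹·mol⁻¹·J = K⁻¹ · (kg⁻¹·m⁻²·s³·A²) · (kg·m²·s⁻³) · A⁻¹ · mol⁻¹ · (kg·m²·s⁻²) = kg·m²·s⁻²·A·K⁻¹·mol⁻¹.
Left is kg·m²·s⁻²·K⁻¹·mol⁻¹; right is kg·m²·s⁻²·A·K⁻¹·mol⁻¹ — different.

No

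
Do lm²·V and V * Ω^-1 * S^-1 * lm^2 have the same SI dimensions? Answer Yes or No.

Yes

Left side:
  lm = cd.
  So lm² = cd².
  V = kg·m²·s⁻³·A⁻¹.
  Combining: lm²·V = cd² · (kg·m²·s⁻³·A⁻¹) = kg·m²·s⁻³·A⁻¹·cd².
Right side:
  V = kg·m²·s⁻³·A⁻¹.
  Ω = kg·m²·s⁻³·A⁻².
  So Ω⁻¹ = kg⁻¹·m⁻²·s³·A².
  S = kg⁻¹·m⁻²·s³·A².
  So S⁻¹ = kg·m²·s⁻³·A⁻².
  lm = cd.
  So lm² = cd².
  Combining: V·Ω⁻¹·S⁻¹·lm² = (kg·m²·s⁻³·A⁻¹) · (kg⁻¹·m⁻²·s³·A²) · (kg·m²·s⁻³·A⁻²) · cd² = kg·m²·s⁻³·A⁻¹·cd².
Both reduce to kg·m²·s⁻³·A⁻¹·cd².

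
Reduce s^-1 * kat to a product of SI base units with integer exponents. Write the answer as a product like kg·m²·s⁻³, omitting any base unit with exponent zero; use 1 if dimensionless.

s⁻²·mol

kat = s⁻¹·mol.
Combining: s⁻¹·kat = s⁻¹ · (s⁻¹·mol) = s⁻²·mol.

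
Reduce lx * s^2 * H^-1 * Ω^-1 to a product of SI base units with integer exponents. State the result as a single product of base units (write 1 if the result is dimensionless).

lx = m⁻²·cd.
H = kg·m²·s⁻²·A⁻².
So H⁻¹ = kg⁻¹·m⁻²·s²·A².
Ω = kg·m²·s⁻³·A⁻².
So Ω⁻¹ = kg⁻¹·m⁻²·s³·A².
Combining: lx·s²·H⁻¹·Ω⁻¹ = (m⁻²·cd) · s² · (kg⁻¹·m⁻²·s²·A²) · (kg⁻¹·m⁻²·s³·A²) = kg⁻²·m⁻⁶·s⁷·A⁴·cd.

kg⁻²·m⁻⁶·s⁷·A⁴·cd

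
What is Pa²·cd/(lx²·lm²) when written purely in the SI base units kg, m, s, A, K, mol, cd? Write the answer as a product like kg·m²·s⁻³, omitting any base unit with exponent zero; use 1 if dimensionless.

kg²·m²·s⁻⁴·cd⁻³

lx = lm/m² (illuminance = luminous flux per area),
    = m⁻²·cd.
So lx⁻² = m⁴·cd⁻².
lm = cd·sr = cd (luminous flux; sr is dimensionless).
So lm⁻² = cd⁻².
Pa = N/m² (pressure = force per area),
    = kg·m⁻¹·s⁻².
So Pa² = kg²·m⁻²·s⁻⁴.
Combining: lx⁻²·lm⁻²·Pa²·cd = (m⁴·cd⁻²) · cd⁻² · (kg²·m⁻²·s⁻⁴) · cd = kg²·m²·s⁻⁴·cd⁻³.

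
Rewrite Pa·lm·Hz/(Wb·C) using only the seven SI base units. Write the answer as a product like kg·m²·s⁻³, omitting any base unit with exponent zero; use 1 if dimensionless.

Pa = N/m² (pressure = force per area),
    = kg·m⁻¹·s⁻².
lm = cd·sr = cd (luminous flux; sr is dimensionless).
Wb = V·s (flux: a volt is a weber per second),
    = kg·m²·s⁻²·A⁻¹.
So Wb⁻¹ = kg⁻¹·m⁻²·s²·A.
C = A·s = s·A (charge = current × time).
So C⁻¹ = s⁻¹·A⁻¹.
Hz = 1/s = s⁻¹ (frequency is cycles per second).
Combining: Pa·lm·Wb⁻¹·C⁻¹·Hz = (kg·m⁻¹·s⁻²) · cd · (kg⁻¹·m⁻²·s²·A) · (s⁻¹·A⁻¹) · s⁻¹ = m⁻³·s⁻²·cd.

m⁻³·s⁻²·cd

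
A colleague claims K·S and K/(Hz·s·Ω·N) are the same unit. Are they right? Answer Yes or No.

No

Left side:
  S = kg⁻¹·m⁻²·s³·A².
  Combining: K·S = K · (kg⁻¹·m⁻²·s³·A²) = kg⁻¹·m⁻²·s³·A²·K.
Right side:
  Hz = s⁻¹.
  So Hz⁻¹ = s.
  Ω = kg·m²·s⁻³·A⁻².
  So Ω⁻¹ = kg⁻¹·m⁻²·s³·A².
  N = kg·m·s⁻².
  So N⁻¹ = kg⁻¹·m⁻¹·s².
  Combining: Hz⁻¹·s⁻¹·Ω⁻¹·N⁻¹·K = s · s⁻¹ · (kg⁻¹·m⁻²·s³·A²) · (kg⁻¹·m⁻¹·s²) · K = kg⁻²·m⁻³·s⁵·A²·K.
Left is kg⁻¹·m⁻²·s³·A²·K; right is kg⁻²·m⁻³·s⁵·A²·K — different.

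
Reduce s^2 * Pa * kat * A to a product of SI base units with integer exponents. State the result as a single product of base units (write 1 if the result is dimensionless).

kg·m⁻¹·s⁻¹·A·mol

Pa = N/m² (pressure = force per area),
    = kg·m⁻¹·s⁻².
kat = mol/s = s⁻¹·mol (catalytic activity).
Combining: s²·Pa·kat·A = s² · (kg·m⁻¹·s⁻²) · (s⁻¹·mol) · A = kg·m⁻¹·s⁻¹·A·mol.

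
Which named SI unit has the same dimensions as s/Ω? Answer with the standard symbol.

Ω = V/A (resistance = voltage per current),
    = kg·m²·s⁻³·A⁻².
So Ω⁻¹ = kg⁻¹·m⁻²·s³·A².
Combining: s·Ω⁻¹ = s · (kg⁻¹·m⁻²·s³·A²) = kg⁻¹·m⁻²·s⁴·A².
kg⁻¹·m⁻²·s⁴·A² is the base-SI form of the farad.

F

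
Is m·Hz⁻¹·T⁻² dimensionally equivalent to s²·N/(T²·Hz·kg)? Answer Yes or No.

Left side:
  Hz = 1/s = s⁻¹ (frequency is cycles per second).
  So Hz⁻¹ = s.
  T = Wb/m² (flux density = flux per area),
      = kg·s⁻²·A⁻¹.
  So T⁻² = kg⁻²·s⁴·A².
  Combining: m·Hz⁻¹·T⁻² = m · s · (kg⁻²·s⁴·A²) = kg⁻²·m·s⁵·A².
Right side:
  T = kg·s⁻²·A⁻¹.
  So T⁻² = kg⁻²·s⁴·A².
  Hz = s⁻¹.
  So Hz⁻¹ = s.
  N = kg·m·s⁻².
  Combining: s²·T⁻²·Hz⁻¹·N·kg⁻¹ = s² · (kg⁻²·s⁴·A²) · s · (kg·m·s⁻²) · kg⁻¹ = kg⁻²·m·s⁵·A².
Both reduce to kg⁻²·m·s⁵·A².

Yes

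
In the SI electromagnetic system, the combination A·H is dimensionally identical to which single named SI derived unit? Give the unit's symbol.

Wb

H = Wb/A (inductance = flux per current),
    = kg·m²·s⁻²·A⁻².
Combining: A·H = A · (kg·m²·s⁻²·A⁻²) = kg·m²·s⁻²·A⁻¹.
kg·m²·s⁻²·A⁻¹ is the base-SI form of the weber.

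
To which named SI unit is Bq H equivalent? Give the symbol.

Bq = s⁻¹.
H = kg·m²·s⁻²·A⁻².
Combining: Bq·H = s⁻¹ · (kg·m²·s⁻²·A⁻²) = kg·m²·s⁻³·A⁻².
kg·m²·s⁻³·A⁻² is the base-SI form of the ohm.

Ω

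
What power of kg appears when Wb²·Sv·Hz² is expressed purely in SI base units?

2

Wb = kg·m²·s⁻²·A⁻¹.
So Wb² = kg²·m⁴·s⁻⁴·A⁻².
Sv = m²·s⁻².
Hz = s⁻¹.
So Hz² = s⁻².
Combining: Wb²·Sv·Hz² = (kg²·m⁴·s⁻⁴·A⁻²) · (m²·s⁻²) · s⁻² = kg²·m⁶·s⁻⁸·A⁻².
The exponent of kg is 2.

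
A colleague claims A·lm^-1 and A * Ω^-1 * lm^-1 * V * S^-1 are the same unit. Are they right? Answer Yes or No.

No

Left side:
  lm = cd.
  So lm⁻¹ = cd⁻¹.
  Combining: A·lm⁻¹ = A · cd⁻¹ = A·cd⁻¹.
Right side:
  Ω = kg·m²·s⁻³·A⁻².
  So Ω⁻¹ = kg⁻¹·m⁻²·s³·A².
  lm = cd.
  So lm⁻¹ = cd⁻¹.
  V = kg·m²·s⁻³·A⁻¹.
  S = kg⁻¹·m⁻²·s³·A².
  So S⁻¹ = kg·m²·s⁻³·A⁻².
  Combining: A·Ω⁻¹·lm⁻¹·V·S⁻¹ = A · (kg⁻¹·m⁻²·s³·A²) · cd⁻¹ · (kg·m²·s⁻³·A⁻¹) · (kg·m²·s⁻³·A⁻²) = kg·m²·s⁻³·cd⁻¹.
Left is A·cd⁻¹; right is kg·m²·s⁻³·cd⁻¹ — different.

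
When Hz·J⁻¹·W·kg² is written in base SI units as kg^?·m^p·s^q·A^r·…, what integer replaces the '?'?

Hz = 1/s = s⁻¹ (frequency is cycles per second).
J = N·m (work = force × distance),
    = kg·m²·s⁻².
So J⁻¹ = kg⁻¹·m⁻²·s².
W = J/s (power = energy per time),
    = kg·m²·s⁻³.
Combining: Hz·J⁻¹·W·kg² = s⁻¹ · (kg⁻¹·m⁻²·s²) · (kg·m²·s⁻³) · kg² = kg²·s⁻².
The exponent of kg is 2.

2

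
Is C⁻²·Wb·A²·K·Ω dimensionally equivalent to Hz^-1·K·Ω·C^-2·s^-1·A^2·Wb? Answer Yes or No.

Yes

Left side:
  C = A·s = s·A (charge = current × time).
  So C⁻² = s⁻²·A⁻².
  Wb = V·s (flux: a volt is a weber per second),
      = kg·m²·s⁻²·A⁻¹.
  Ω = V/A (resistance = voltage per current),
      = kg·m²·s⁻³·A⁻².
  Combining: C⁻²·Wb·A²·K·Ω = (s⁻²·A⁻²) · (kg·m²·s⁻²·A⁻¹) · A² · K · (kg·m²·s⁻³·A⁻²) = kg²·m⁴·s⁻⁷·A⁻³·K.
Right side:
  Hz = 1/s = s⁻¹ (frequency is cycles per second).
  So Hz⁻¹ = s.
  Ω = V/A (resistance = voltage per current),
      = kg·m²·s⁻³·A⁻².
  C = A·s = s·A (charge = current × time).
  So C⁻² = s⁻²·A⁻².
  Wb = V·s (flux: a volt is a weber per second),
      = kg·m²·s⁻²·A⁻¹.
  Combining: Hz⁻¹·K·Ω·C⁻²·s⁻¹·A²·Wb = s · K · (kg·m²·s⁻³·A⁻²) · (s⁻²·A⁻²) · s⁻¹ · A² · (kg·m²·s⁻²·A⁻¹) = kg²·m⁴·s⁻⁷·A⁻³·K.
Both reduce to kg²·m⁴·s⁻⁷·A⁻³·K.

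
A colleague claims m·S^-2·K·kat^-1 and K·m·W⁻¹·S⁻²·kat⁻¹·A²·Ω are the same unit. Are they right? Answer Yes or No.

Yes

Left side:
  S = kg⁻¹·m⁻²·s³·A².
  So S⁻² = kg²·m⁴·s⁻⁶·A⁻⁴.
  kat = s⁻¹·mol.
  So kat⁻¹ = s·mol⁻¹.
  Combining: m·S⁻²·K·kat⁻¹ = m · (kg²·m⁴·s⁻⁶·A⁻⁴) · K · (s·mol⁻¹) = kg²·m⁵·s⁻⁵·A⁻⁴·K·mol⁻¹.
Right side:
  W = kg·m²·s⁻³.
  So W⁻¹ = kg⁻¹·m⁻²·s³.
  S = kg⁻¹·m⁻²·s³·A².
  So S⁻² = kg²·m⁴·s⁻⁶·A⁻⁴.
  kat = s⁻¹·mol.
  So kat⁻¹ = s·mol⁻¹.
  Ω = kg·m²·s⁻³·A⁻².
  Combining: K·m·W⁻¹·S⁻²·kat⁻¹·A²·Ω = K · m · (kg⁻¹·m⁻²·s³) · (kg²·m⁴·s⁻⁶·A⁻⁴) · (s·mol⁻¹) · A² · (kg·m²·s⁻³·A⁻²) = kg²·m⁵·s⁻⁵·A⁻⁴·K·mol⁻¹.
Both reduce to kg²·m⁵·s⁻⁵·A⁻⁴·K·mol⁻¹.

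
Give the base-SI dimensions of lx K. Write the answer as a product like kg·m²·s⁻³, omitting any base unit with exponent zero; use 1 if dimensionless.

m⁻²·K·cd

lx = m⁻²·cd.
Combining: lx·K = (m⁻²·cd) · K = m⁻²·K·cd.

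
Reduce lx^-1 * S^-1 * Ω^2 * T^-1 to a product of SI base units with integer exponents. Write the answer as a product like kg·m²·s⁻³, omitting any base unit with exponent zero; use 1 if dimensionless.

kg²·m⁸·s⁻⁷·A⁻⁵·cd⁻¹

lx = lm/m² (illuminance = luminous flux per area),
    = m⁻²·cd.
So lx⁻¹ = m²·cd⁻¹.
S = 1/Ω (conductance is reciprocal resistance),
    = kg⁻¹·m⁻²·s³·A².
So S⁻¹ = kg·m²·s⁻³·A⁻².
Ω = V/A (resistance = voltage per current),
    = kg·m²·s⁻³·A⁻².
So Ω² = kg²·m⁴·s⁻⁶·A⁻⁴.
T = Wb/m² (flux density = flux per area),
    = kg·s⁻²·A⁻¹.
So T⁻¹ = kg⁻¹·s²·A.
Combining: lx⁻¹·S⁻¹·Ω²·T⁻¹ = (m²·cd⁻¹) · (kg·m²·s⁻³·A⁻²) · (kg²·m⁴·s⁻⁶·A⁻⁴) · (kg⁻¹·s²·A) = kg²·m⁸·s⁻⁷·A⁻⁵·cd⁻¹.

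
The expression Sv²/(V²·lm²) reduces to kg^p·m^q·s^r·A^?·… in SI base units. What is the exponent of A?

2

V = W/A (potential = power per current),
    = kg·m²·s⁻³·A⁻¹.
So V⁻² = kg⁻²·m⁻⁴·s⁶·A².
Sv = J/kg (equivalent dose = energy per mass),
    = m²·s⁻².
So Sv² = m⁴·s⁻⁴.
lm = cd·sr = cd (luminous flux; sr is dimensionless).
So lm⁻² = cd⁻².
Combining: V⁻²·Sv²·lm⁻² = (kg⁻²·m⁻⁴·s⁶·A²) · (m⁴·s⁻⁴) · cd⁻² = kg⁻²·s²·A²·cd⁻².
The exponent of A is 2.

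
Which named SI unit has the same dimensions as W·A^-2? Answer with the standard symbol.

Ω

W = kg·m²·s⁻³.
Combining: W·A⁻² = (kg·m²·s⁻³) · A⁻² = kg·m²·s⁻³·A⁻².
kg·m²·s⁻³·A⁻² is the base-SI form of the ohm.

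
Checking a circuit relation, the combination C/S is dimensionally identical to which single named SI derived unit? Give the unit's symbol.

C = s·A.
S = kg⁻¹·m⁻²·s³·A².
So S⁻¹ = kg·m²·s⁻³·A⁻².
Combining: C·S⁻¹ = (s·A) · (kg·m²·s⁻³·A⁻²) = kg·m²·s⁻²·A⁻¹.
kg·m²·s⁻²·A⁻¹ is the base-SI form of the weber.

Wb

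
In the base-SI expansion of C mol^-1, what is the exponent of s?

1

C = A·s = s·A (charge = current × time).
Combining: C·mol⁻¹ = (s·A) · mol⁻¹ = s·A·mol⁻¹.
The exponent of s is 1.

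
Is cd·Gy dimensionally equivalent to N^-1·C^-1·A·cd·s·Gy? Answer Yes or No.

No

Left side:
  Gy = m²·s⁻².
  Combining: cd·Gy = cd · (m²·s⁻²) = m²·s⁻²·cd.
Right side:
  N = kg·m/s² = kg·m·s⁻² (force = mass × acceleration).
  So N⁻¹ = kg⁻¹·m⁻¹·s².
  C = A·s = s·A (charge = current × time).
  So C⁻¹ = s⁻¹·A⁻¹.
  Gy = J/kg (absorbed dose = energy per mass),
      = m²·s⁻².
  Combining: N⁻¹·C⁻¹·A·cd·s·Gy = (kg⁻¹·m⁻¹·s²) · (s⁻¹·A⁻¹) · A · cd · s · (m²·s⁻²) = kg⁻¹·m·cd.
Left is m²·s⁻²·cd; right is kg⁻¹·m·cd — different.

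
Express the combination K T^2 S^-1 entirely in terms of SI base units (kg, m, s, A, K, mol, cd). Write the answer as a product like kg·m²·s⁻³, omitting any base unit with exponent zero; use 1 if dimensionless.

T = kg·s⁻²·A⁻¹.
So T² = kg²·s⁻⁴·A⁻².
S = kg⁻¹·m⁻²·s³·A².
So S⁻¹ = kg·m²·s⁻³·A⁻².
Combining: K·T²·S⁻¹ = K · (kg²·s⁻⁴·A⁻²) · (kg·m²·s⁻³·A⁻²) = kg³·m²·s⁻⁷·A⁻⁴·K.

kg³·m²·s⁻⁷·A⁻⁴·K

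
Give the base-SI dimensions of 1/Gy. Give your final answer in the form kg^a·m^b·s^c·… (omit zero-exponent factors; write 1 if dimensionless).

m⁻²·s²

Gy = J/kg (absorbed dose = energy per mass),
    = m²·s⁻².
So Gy⁻¹ = m⁻²·s².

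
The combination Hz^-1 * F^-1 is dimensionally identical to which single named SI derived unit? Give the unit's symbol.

Hz = s⁻¹.
So Hz⁻¹ = s.
F = kg⁻¹·m⁻²·s⁴·A².
So F⁻¹ = kg·m²·s⁻⁴·A⁻².
Combining: Hz⁻¹·F⁻¹ = s · (kg·m²·s⁻⁴·A⁻²) = kg·m²·s⁻³·A⁻².
kg·m²·s⁻³·A⁻² is the base-SI form of the ohm.

Ω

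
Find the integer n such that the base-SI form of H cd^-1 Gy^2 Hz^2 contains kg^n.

1

H = kg·m²·s⁻²·A⁻².
Gy = m²·s⁻².
So Gy² = m⁴·s⁻⁴.
Hz = s⁻¹.
So Hz² = s⁻².
Combining: H·cd⁻¹·Gy²·Hz² = (kg·m²·s⁻²·A⁻²) · cd⁻¹ · (m⁴·s⁻⁴) · s⁻² = kg·m⁶·s⁻⁸·A⁻²·cd⁻¹.
The exponent of kg is 1.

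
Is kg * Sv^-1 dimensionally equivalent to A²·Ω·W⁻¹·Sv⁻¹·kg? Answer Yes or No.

Left side:
  Sv = J/kg (equivalent dose = energy per mass),
      = m²·s⁻².
  So Sv⁻¹ = m⁻²·s².
  Combining: kg·Sv⁻¹ = kg · (m⁻²·s²) = kg·m⁻²·s².
Right side:
  Ω = kg·m²·s⁻³·A⁻².
  W = kg·m²·s⁻³.
  So W⁻¹ = kg⁻¹·m⁻²·s³.
  Sv = m²·s⁻².
  So Sv⁻¹ = m⁻²·s².
  Combining: A²·Ω·W⁻¹·Sv⁻¹·kg = A² · (kg·m²·s⁻³·A⁻²) · (kg⁻¹·m⁻²·s³) · (m⁻²·s²) · kg = kg·m⁻²·s².
Both reduce to kg·m⁻²·s².

Yes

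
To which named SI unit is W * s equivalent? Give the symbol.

W = J/s (power = energy per time),
    = kg·m²·s⁻³.
Combining: W·s = (kg·m²·s⁻³) · s = kg·m²·s⁻².
kg·m²·s⁻² is the base-SI form of the joule.

J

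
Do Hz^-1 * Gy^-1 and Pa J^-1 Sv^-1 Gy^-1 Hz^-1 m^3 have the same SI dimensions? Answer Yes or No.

Left side:
  Hz = 1/s = s⁻¹ (frequency is cycles per second).
  So Hz⁻¹ = s.
  Gy = J/kg (absorbed dose = energy per mass),
      = m²·s⁻².
  So Gy⁻¹ = m⁻²·s².
  Combining: Hz⁻¹·Gy⁻¹ = s · (m⁻²·s²) = m⁻²·s³.
Right side:
  Pa = kg·m⁻¹·s⁻².
  J = kg·m²·s⁻².
  So J⁻¹ = kg⁻¹·m⁻²·s².
  Sv = m²·s⁻².
  So Sv⁻¹ = m⁻²·s².
  Gy = m²·s⁻².
  So Gy⁻¹ = m⁻²·s².
  Hz = s⁻¹.
  So Hz⁻¹ = s.
  Combining: Pa·J⁻¹·Sv⁻¹·Gy⁻¹·Hz⁻¹·m³ = (kg·m⁻¹·s⁻²) · (kg⁻¹·m⁻²·s²) · (m⁻²·s²) · (m⁻²·s²) · s · m³ = m⁻⁴·s⁵.
Left is m⁻²·s³; right is m⁻⁴·s⁵ — different.

No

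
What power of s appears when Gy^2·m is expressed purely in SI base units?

-4

Gy = J/kg (absorbed dose = energy per mass),
    = m²·s⁻².
So Gy² = m⁴·s⁻⁴.
Combining: Gy²·m = (m⁴·s⁻⁴) · m = m⁵·s⁻⁴.
The exponent of s is -4.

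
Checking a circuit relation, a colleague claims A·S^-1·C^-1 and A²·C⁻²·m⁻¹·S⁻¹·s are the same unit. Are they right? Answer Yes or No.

No

Left side:
  S = 1/Ω (conductance is reciprocal resistance),
      = kg⁻¹·m⁻²·s³·A².
  So S⁻¹ = kg·m²·s⁻³·A⁻².
  C = A·s = s·A (charge = current × time).
  So C⁻¹ = s⁻¹·A⁻¹.
  Combining: A·S⁻¹·C⁻¹ = A · (kg·m²·s⁻³·A⁻²) · (s⁻¹·A⁻¹) = kg·m²·s⁻⁴·A⁻².
Right side:
  C = A·s = s·A (charge = current × time).
  So C⁻² = s⁻²·A⁻².
  S = 1/Ω (conductance is reciprocal resistance),
      = kg⁻¹·m⁻²·s³·A².
  So S⁻¹ = kg·m²·s⁻³·A⁻².
  Combining: A²·C⁻²·m⁻¹·S⁻¹·s = A² · (s⁻²·A⁻²) · m⁻¹ · (kg·m²·s⁻³·A⁻²) · s = kg·m·s⁻⁴·A⁻².
Left is kg·m²·s⁻⁴·A⁻²; right is kg·m·s⁻⁴·A⁻² — different.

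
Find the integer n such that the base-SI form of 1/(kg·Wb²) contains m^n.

-4

Wb = kg·m²·s⁻²·A⁻¹.
So Wb⁻² = kg⁻²·m⁻⁴·s⁴·A².
Combining: kg⁻¹·Wb⁻² = kg⁻¹ · (kg⁻²·m⁻⁴·s⁴·A²) = kg⁻³·m⁻⁴·s⁴·A².
The exponent of m is -4.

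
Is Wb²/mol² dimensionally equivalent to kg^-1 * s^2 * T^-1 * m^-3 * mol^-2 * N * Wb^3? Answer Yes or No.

Left side:
  Wb = V·s (flux: a volt is a weber per second),
      = kg·m²·s⁻²·A⁻¹.
  So Wb² = kg²·m⁴·s⁻⁴·A⁻².
  Combining: Wb²·mol⁻² = (kg²·m⁴·s⁻⁴·A⁻²) · mol⁻² = kg²·m⁴·s⁻⁴·A⁻²·mol⁻².
Right side:
  T = Wb/m² (flux density = flux per area),
      = kg·s⁻²·A⁻¹.
  So T⁻¹ = kg⁻¹·s²·A.
  N = kg·m/s² = kg·m·s⁻² (force = mass × acceleration).
  Wb = V·s (flux: a volt is a weber per second),
      = kg·m²·s⁻²·A⁻¹.
  So Wb³ = kg³·m⁶·s⁻⁶·A⁻³.
  Combining: kg⁻¹·s²·T⁻¹·m⁻³·mol⁻²·N·Wb³ = kg⁻¹ · s² · (kg⁻¹·s²·A) · m⁻³ · mol⁻² · (kg·m·s⁻²) · (kg³·m⁶·s⁻⁶·A⁻³) = kg²·m⁴·s⁻⁴·A⁻²·mol⁻².
Both reduce to kg²·m⁴·s⁻⁴·A⁻²·mol⁻².

Yes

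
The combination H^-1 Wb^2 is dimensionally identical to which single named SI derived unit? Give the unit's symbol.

J

H = Wb/A (inductance = flux per current),
    = kg·m²·s⁻²·A⁻².
So H⁻¹ = kg⁻¹·m⁻²·s²·A².
Wb = V·s (flux: a volt is a weber per second),
    = kg·m²·s⁻²·A⁻¹.
So Wb² = kg²·m⁴·s⁻⁴·A⁻².
Combining: H⁻¹·Wb² = (kg⁻¹·m⁻²·s²·A²) · (kg²·m⁴·s⁻⁴·A⁻²) = kg·m²·s⁻².
kg·m²·s⁻² is the base-SI form of the joule.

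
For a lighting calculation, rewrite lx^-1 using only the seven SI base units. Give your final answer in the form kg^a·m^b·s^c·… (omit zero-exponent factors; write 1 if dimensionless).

lx = lm/m² (illuminance = luminous flux per area),
    = m⁻²·cd.
So lx⁻¹ = m²·cd⁻¹.

m²·cd⁻¹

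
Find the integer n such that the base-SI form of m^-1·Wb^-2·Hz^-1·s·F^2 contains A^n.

Wb = V·s (flux: a volt is a weber per second),
    = kg·m²·s⁻²·A⁻¹.
So Wb⁻² = kg⁻²·m⁻⁴·s⁴·A².
Hz = 1/s = s⁻¹ (frequency is cycles per second).
So Hz⁻¹ = s.
F = C/V (capacitance = charge per voltage),
    = A·s/(kg·m²·s⁻³·A⁻¹) (substituting C and V),
    = kg⁻¹·m⁻²·s⁴·A².
So F² = kg⁻²·m⁻⁴·s⁸·A⁴.
Combining: m⁻¹·Wb⁻²·Hz⁻¹·s·F² = m⁻¹ · (kg⁻²·m⁻⁴·s⁴·A²) · s · s · (kg⁻²·m⁻⁴·s⁸·A⁴) = kg⁻⁴·m⁻⁹·s¹⁴·A⁶.
The exponent of A is 6.

6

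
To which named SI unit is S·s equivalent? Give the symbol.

F

S = 1/Ω (conductance is reciprocal resistance),
    = kg⁻¹·m⁻²·s³·A².
Combining: S·s = (kg⁻¹·m⁻²·s³·A²) · s = kg⁻¹·m⁻²·s⁴·A².
kg⁻¹·m⁻²·s⁴·A² is the base-SI form of the farad.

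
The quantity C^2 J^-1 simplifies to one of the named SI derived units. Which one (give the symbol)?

C = A·s = s·A (charge = current × time).
So C² = s²·A².
J = N·m (work = force × distance),
    = kg·m²·s⁻².
So J⁻¹ = kg⁻¹·m⁻²·s².
Combining: C²·J⁻¹ = (s²·A²) · (kg⁻¹·m⁻²·s²) = kg⁻¹·m⁻²·s⁴·A².
kg⁻¹·m⁻²·s⁴·A² is the base-SI form of the farad.

F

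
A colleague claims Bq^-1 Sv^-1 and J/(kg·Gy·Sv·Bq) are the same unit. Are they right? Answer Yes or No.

Left side:
  Bq = 1/s = s⁻¹ (activity is decays per second).
  So Bq⁻¹ = s.
  Sv = J/kg (equivalent dose = energy per mass),
      = m²·s⁻².
  So Sv⁻¹ = m⁻²·s².
  Combining: Bq⁻¹·Sv⁻¹ = s · (m⁻²·s²) = m⁻²·s³.
Right side:
  Gy = m²·s⁻².
  So Gy⁻¹ = m⁻²·s².
  J = kg·m²·s⁻².
  Sv = m²·s⁻².
  So Sv⁻¹ = m⁻²·s².
  Bq = s⁻¹.
  So Bq⁻¹ = s.
  Combining: kg⁻¹·Gy⁻¹·J·Sv⁻¹·Bq⁻¹ = kg⁻¹ · (m⁻²·s²) · (kg·m²·s⁻²) · (m⁻²·s²) · s = m⁻²·s³.
Both reduce to m⁻²·s³.

Yes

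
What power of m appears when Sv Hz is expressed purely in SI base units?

Sv = J/kg (equivalent dose = energy per mass),
    = m²·s⁻².
Hz = 1/s = s⁻¹ (frequency is cycles per second).
Combining: Sv·Hz = (m²·s⁻²) · s⁻¹ = m²·s⁻³.
The exponent of m is 2.

2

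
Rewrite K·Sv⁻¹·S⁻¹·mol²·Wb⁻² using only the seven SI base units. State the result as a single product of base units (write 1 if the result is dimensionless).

Sv = J/kg (equivalent dose = energy per mass),
    = m²·s⁻².
So Sv⁻¹ = m⁻²·s².
S = 1/Ω (conductance is reciprocal resistance),
    = kg⁻¹·m⁻²·s³·A².
So S⁻¹ = kg·m²·s⁻³·A⁻².
Wb = V·s (flux: a volt is a weber per second),
    = kg·m²·s⁻²·A⁻¹.
So Wb⁻² = kg⁻²·m⁻⁴·s⁴·A².
Combining: K·Sv⁻¹·S⁻¹·mol²·Wb⁻² = K · (m⁻²·s²) · (kg·m²·s⁻³·A⁻²) · mol² · (kg⁻²·m⁻⁴·s⁴·A²) = kg⁻¹·m⁻⁴·s³·K·mol².

kg⁻¹·m⁻⁴·s³·K·mol²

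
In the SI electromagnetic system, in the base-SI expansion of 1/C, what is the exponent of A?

C = A·s = s·A (charge = current × time).
So C⁻¹ = s⁻¹·A⁻¹.
The exponent of A is -1.

-1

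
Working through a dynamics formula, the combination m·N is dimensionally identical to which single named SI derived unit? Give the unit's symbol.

N = kg·m/s² = kg·m·s⁻² (force = mass × acceleration).
Combining: m·N = m · (kg·m·s⁻²) = kg·m²·s⁻².
kg·m²·s⁻² is the base-SI form of the joule.

J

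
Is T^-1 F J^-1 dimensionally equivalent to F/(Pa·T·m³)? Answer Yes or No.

Left side:
  T = kg·s⁻²·A⁻¹.
  So T⁻¹ = kg⁻¹·s²·A.
  F = kg⁻¹·m⁻²·s⁴·A².
  J = kg·m²·s⁻².
  So J⁻¹ = kg⁻¹·m⁻²·s².
  Combining: T⁻¹·F·J⁻¹ = (kg⁻¹·s²·A) · (kg⁻¹·m⁻²·s⁴·A²) · (kg⁻¹·m⁻²·s²) = kg⁻³·m⁻⁴·s⁸·A³.
Right side:
  Pa = kg·m⁻¹·s⁻².
  So Pa⁻¹ = kg⁻¹·m·s².
  F = kg⁻¹·m⁻²·s⁴·A².
  T = kg·s⁻²·A⁻¹.
  So T⁻¹ = kg⁻¹·s²·A.
  Combining: Pa⁻¹·F·T⁻¹·m⁻³ = (kg⁻¹·m·s²) · (kg⁻¹·m⁻²·s⁴·A²) · (kg⁻¹·s²·A) · m⁻³ = kg⁻³·m⁻⁴·s⁸·A³.
Both reduce to kg⁻³·m⁻⁴·s⁸·A³.

Yes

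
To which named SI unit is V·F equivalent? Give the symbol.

V = W/A (potential = power per current),
    = kg·m²·s⁻³·A⁻¹.
F = C/V (capacitance = charge per voltage),
    = A·s/(kg·m²·s⁻³·A⁻¹) (substituting C and V),
    = kg⁻¹·m⁻²·s⁴·A².
Combining: V·F = (kg·m²·s⁻³·A⁻¹) · (kg⁻¹·m⁻²·s⁴·A²) = s·A.
s·A is the base-SI form of the coulomb.

C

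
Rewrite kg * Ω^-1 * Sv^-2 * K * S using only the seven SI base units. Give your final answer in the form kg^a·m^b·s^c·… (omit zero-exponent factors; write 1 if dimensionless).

kg⁻¹·m⁻⁸·s¹⁰·A⁴·K

Ω = V/A (resistance = voltage per current),
    = kg·m²·s⁻³·A⁻².
So Ω⁻¹ = kg⁻¹·m⁻²·s³·A².
Sv = J/kg (equivalent dose = energy per mass),
    = m²·s⁻².
So Sv⁻² = m⁻⁴·s⁴.
S = 1/Ω (conductance is reciprocal resistance),
    = kg⁻¹·m⁻²·s³·A².
Combining: kg·Ω⁻¹·Sv⁻²·K·S = kg · (kg⁻¹·m⁻²·s³·A²) · (m⁻⁴·s⁴) · K · (kg⁻¹·m⁻²·s³·A²) = kg⁻¹·m⁻⁸·s¹⁰·A⁴·K.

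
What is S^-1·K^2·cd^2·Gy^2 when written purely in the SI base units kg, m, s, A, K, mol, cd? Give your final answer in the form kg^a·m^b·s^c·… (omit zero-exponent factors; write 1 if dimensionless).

kg·m⁶·s⁻⁷·A⁻²·K²·cd²

S = kg⁻¹·m⁻²·s³·A².
So S⁻¹ = kg·m²·s⁻³·A⁻².
Gy = m²·s⁻².
So Gy² = m⁴·s⁻⁴.
Combining: S⁻¹·K²·cd²·Gy² = (kg·m²·s⁻³·A⁻²) · K² · cd² · (m⁴·s⁻⁴) = kg·m⁶·s⁻⁷·A⁻²·K²·cd².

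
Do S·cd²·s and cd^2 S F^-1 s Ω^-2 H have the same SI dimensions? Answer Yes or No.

Yes

Left side:
  S = 1/Ω (conductance is reciprocal resistance),
      = kg⁻¹·m⁻²·s³·A².
  Combining: S·cd²·s = (kg⁻¹·m⁻²·s³·A²) · cd² · s = kg⁻¹·m⁻²·s⁴·A²·cd².
Right side:
  S = kg⁻¹·m⁻²·s³·A².
  F = kg⁻¹·m⁻²·s⁴·A².
  So F⁻¹ = kg·m²·s⁻⁴·A⁻².
  Ω = kg·m²·s⁻³·A⁻².
  So Ω⁻² = kg⁻²·m⁻⁴·s⁶·A⁴.
  H = kg·m²·s⁻²·A⁻².
  Combining: cd²·S·F⁻¹·s·Ω⁻²·H = cd² · (kg⁻¹·m⁻²·s³·A²) · (kg·m²·s⁻⁴·A⁻²) · s · (kg⁻²·m⁻⁴·s⁶·A⁴) · (kg·m²·s⁻²·A⁻²) = kg⁻¹·m⁻²·s⁴·A²·cd².
Both reduce to kg⁻¹·m⁻²·s⁴·A²·cd².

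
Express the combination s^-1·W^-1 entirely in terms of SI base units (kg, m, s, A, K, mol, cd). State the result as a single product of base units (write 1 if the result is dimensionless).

kg⁻¹·m⁻²·s²

W = J/s (power = energy per time),
    = kg·m²·s⁻³.
So W⁻¹ = kg⁻¹·m⁻²·s³.
Combining: s⁻¹·W⁻¹ = s⁻¹ · (kg⁻¹·m⁻²·s³) = kg⁻¹·m⁻²·s².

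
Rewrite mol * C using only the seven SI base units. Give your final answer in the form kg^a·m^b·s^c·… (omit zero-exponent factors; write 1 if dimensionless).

s·A·mol

C = A·s = s·A (charge = current × time).
Combining: mol·C = mol · (s·A) = s·A·mol.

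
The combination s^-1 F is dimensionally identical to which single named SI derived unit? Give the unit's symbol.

F = kg⁻¹·m⁻²·s⁴·A².
Combining: s⁻¹·F = s⁻¹ · (kg⁻¹·m⁻²·s⁴·A²) = kg⁻¹·m⁻²·s³·A².
kg⁻¹·m⁻²·s³·A² is the base-SI form of the siemens.

S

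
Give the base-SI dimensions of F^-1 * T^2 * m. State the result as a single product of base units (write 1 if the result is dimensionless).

F = C/V (capacitance = charge per voltage),
    = A·s/(kg·m²·s⁻³·A⁻¹) (substituting C and V),
    = kg⁻¹·m⁻²·s⁴·A².
So F⁻¹ = kg·m²·s⁻⁴·A⁻².
T = Wb/m² (flux density = flux per area),
    = kg·s⁻²·A⁻¹.
So T² = kg²·s⁻⁴·A⁻².
Combining: F⁻¹·T²·m = (kg·m²·s⁻⁴·A⁻²) · (kg²·s⁻⁴·A⁻²) · m = kg³·m³·s⁻⁸·A⁻⁴.

kg³·m³·s⁻⁸·A⁻⁴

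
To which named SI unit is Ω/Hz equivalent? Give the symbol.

Hz = 1/s = s⁻¹ (frequency is cycles per second).
So Hz⁻¹ = s.
Ω = V/A (resistance = voltage per current),
    = kg·m²·s⁻³·A⁻².
Combining: Hz⁻¹·Ω = s · (kg·m²·s⁻³·A⁻²) = kg·m²·s⁻²·A⁻².
kg·m²·s⁻²·A⁻² is the base-SI form of the henry.

H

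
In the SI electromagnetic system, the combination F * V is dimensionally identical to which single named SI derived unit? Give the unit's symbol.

C

F = C/V (capacitance = charge per voltage),
    = A·s/(kg·m²·s⁻³·A⁻¹) (substituting C and V),
    = kg⁻¹·m⁻²·s⁴·A².
V = W/A (potential = power per current),
    = kg·m²·s⁻³·A⁻¹.
Combining: F·V = (kg⁻¹·m⁻²·s⁴·A²) · (kg·m²·s⁻³·A⁻¹) = s·A.
s·A is the base-SI form of the coulomb.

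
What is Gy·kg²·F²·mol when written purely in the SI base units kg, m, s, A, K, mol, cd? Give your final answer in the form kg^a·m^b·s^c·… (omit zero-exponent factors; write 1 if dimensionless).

Gy = J/kg (absorbed dose = energy per mass),
    = m²·s⁻².
F = C/V (capacitance = charge per voltage),
    = A·s/(kg·m²·s⁻³·A⁻¹) (substituting C and V),
    = kg⁻¹·m⁻²·s⁴·A².
So F² = kg⁻²·m⁻⁴·s⁸·A⁴.
Combining: Gy·kg²·F²·mol = (m²·s⁻²) · kg² · (kg⁻²·m⁻⁴·s⁸·A⁴) · mol = m⁻²·s⁶·A⁴·mol.

m⁻²·s⁶·A⁴·mol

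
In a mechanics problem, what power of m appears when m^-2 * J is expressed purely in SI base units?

0

J = kg·m²·s⁻².
Combining: m⁻²·J = m⁻² · (kg·m²·s⁻²) = kg·s⁻².
The exponent of m is 0.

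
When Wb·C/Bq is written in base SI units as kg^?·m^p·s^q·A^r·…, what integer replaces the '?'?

Bq = 1/s = s⁻¹ (activity is decays per second).
So Bq⁻¹ = s.
Wb = V·s (flux: a volt is a weber per second),
    = kg·m²·s⁻²·A⁻¹.
C = A·s = s·A (charge = current × time).
Combining: Bq⁻¹·Wb·C = s · (kg·m²·s⁻²·A⁻¹) · (s·A) = kg·m².
The exponent of kg is 1.

1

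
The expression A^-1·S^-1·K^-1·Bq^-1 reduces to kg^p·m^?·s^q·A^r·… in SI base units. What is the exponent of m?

S = 1/Ω (conductance is reciprocal resistance),
    = kg⁻¹·m⁻²·s³·A².
So S⁻¹ = kg·m²·s⁻³·A⁻².
Bq = 1/s = s⁻¹ (activity is decays per second).
So Bq⁻¹ = s.
Combining: A⁻¹·S⁻¹·K⁻¹·Bq⁻¹ = A⁻¹ · (kg·m²·s⁻³·A⁻²) · K⁻¹ · s = kg·m²·s⁻²·A⁻³·K⁻¹.
The exponent of m is 2.

2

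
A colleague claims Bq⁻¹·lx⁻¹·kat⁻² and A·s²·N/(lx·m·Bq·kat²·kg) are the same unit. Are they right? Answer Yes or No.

Left side:
  Bq = 1/s = s⁻¹ (activity is decays per second).
  So Bq⁻¹ = s.
  lx = lm/m² (illuminance = luminous flux per area),
      = m⁻²·cd.
  So lx⁻¹ = m²·cd⁻¹.
  kat = mol/s = s⁻¹·mol (catalytic activity).
  So kat⁻² = s²·mol⁻².
  Combining: Bq⁻¹·lx⁻¹·kat⁻² = s · (m²·cd⁻¹) · (s²·mol⁻²) = m²·s³·mol⁻²·cd⁻¹.
Right side:
  lx = lm/m² (illuminance = luminous flux per area),
      = m⁻²·cd.
  So lx⁻¹ = m²·cd⁻¹.
  Bq = 1/s = s⁻¹ (activity is decays per second).
  So Bq⁻¹ = s.
  N = kg·m/s² = kg·m·s⁻² (force = mass × acceleration).
  kat = mol/s = s⁻¹·mol (catalytic activity).
  So kat⁻² = s²·mol⁻².
  Combining: lx⁻¹·m⁻¹·A·s²·Bq⁻¹·N·kat⁻²·kg⁻¹ = (m²·cd⁻¹) · m⁻¹ · A · s² · s · (kg·m·s⁻²) · (s²·mol⁻²) · kg⁻¹ = m²·s³·A·mol⁻²·cd⁻¹.
Left is m²·s³·mol⁻²·cd⁻¹; right is m²·s³·A·mol⁻²·cd⁻¹ — different.

No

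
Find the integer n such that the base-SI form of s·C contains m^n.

C = s·A.
Combining: s·C = s · (s·A) = s²·A.
The exponent of m is 0.

0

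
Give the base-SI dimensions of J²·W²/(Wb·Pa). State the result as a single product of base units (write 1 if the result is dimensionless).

kg²·m⁷·s⁻⁶·A

J = kg·m²·s⁻².
So J² = kg²·m⁴·s⁻⁴.
Wb = kg·m²·s⁻²·A⁻¹.
So Wb⁻¹ = kg⁻¹·m⁻²·s²·A.
W = kg·m²·s⁻³.
So W² = kg²·m⁴·s⁻⁶.
Pa = kg·m⁻¹·s⁻².
So Pa⁻¹ = kg⁻¹·m·s².
Combining: J²·Wb⁻¹·W²·Pa⁻¹ = (kg²·m⁴·s⁻⁴) · (kg⁻¹·m⁻²·s²·A) · (kg²·m⁴·s⁻⁶) · (kg⁻¹·m·s²) = kg²·m⁷·s⁻⁶·A.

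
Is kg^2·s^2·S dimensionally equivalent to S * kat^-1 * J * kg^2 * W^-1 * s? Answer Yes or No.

Left side:
  S = 1/Ω (conductance is reciprocal resistance),
      = kg⁻¹·m⁻²·s³·A².
  Combining: kg²·s²·S = kg² · s² · (kg⁻¹·m⁻²·s³·A²) = kg·m⁻²·s⁵·A².
Right side:
  S = kg⁻¹·m⁻²·s³·A².
  kat = s⁻¹·mol.
  So kat⁻¹ = s·mol⁻¹.
  J = kg·m²·s⁻².
  W = kg·m²·s⁻³.
  So W⁻¹ = kg⁻¹·m⁻²·s³.
  Combining: S·kat⁻¹·J·kg²·W⁻¹·s = (kg⁻¹·m⁻²·s³·A²) · (s·mol⁻¹) · (kg·m²·s⁻²) · kg² · (kg⁻¹·m⁻²·s³) · s = kg·m⁻²·s⁶·A²·mol⁻¹.
Left is kg·m⁻²·s⁵·A²; right is kg·m⁻²·s⁶·A²·mol⁻¹ — different.

No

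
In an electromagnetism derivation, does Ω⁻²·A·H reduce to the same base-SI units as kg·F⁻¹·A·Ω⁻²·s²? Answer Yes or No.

Left side:
  Ω = V/A (resistance = voltage per current),
      = kg·m²·s⁻³·A⁻².
  So Ω⁻² = kg⁻²·m⁻⁴·s⁶·A⁴.
  H = Wb/A (inductance = flux per current),
      = kg·m²·s⁻²·A⁻².
  Combining: Ω⁻²·A·H = (kg⁻²·m⁻⁴·s⁶·A⁴) · A · (kg·m²·s⁻²·A⁻²) = kg⁻¹·m⁻²·s⁴·A³.
Right side:
  F = C/V (capacitance = charge per voltage),
      = A·s/(kg·m²·s⁻³·A⁻¹) (substituting C and V),
      = kg⁻¹·m⁻²·s⁴·A².
  So F⁻¹ = kg·m²·s⁻⁴·A⁻².
  Ω = V/A (resistance = voltage per current),
      = kg·m²·s⁻³·A⁻².
  So Ω⁻² = kg⁻²·m⁻⁴·s⁶·A⁴.
  Combining: kg·F⁻¹·A·Ω⁻²·s² = kg · (kg·m²·s⁻⁴·A⁻²) · A · (kg⁻²·m⁻⁴·s⁶·A⁴) · s² = m⁻²·s⁴·A³.
Left is kg⁻¹·m⁻²·s⁴·A³; right is m⁻²·s⁴·A³ — different.

No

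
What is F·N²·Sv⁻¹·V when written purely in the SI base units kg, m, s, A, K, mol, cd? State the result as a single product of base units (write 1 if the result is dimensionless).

F = kg⁻¹·m⁻²·s⁴·A².
N = kg·m·s⁻².
So N² = kg²·m²·s⁻⁴.
Sv = m²·s⁻².
So Sv⁻¹ = m⁻²·s².
V = kg·m²·s⁻³·A⁻¹.
Combining: F·N²·Sv⁻¹·V = (kg⁻¹·m⁻²·s⁴·A²) · (kg²·m²·s⁻⁴) · (m⁻²·s²) · (kg·m²·s⁻³·A⁻¹) = kg²·s⁻¹·A.

kg²·s⁻¹·A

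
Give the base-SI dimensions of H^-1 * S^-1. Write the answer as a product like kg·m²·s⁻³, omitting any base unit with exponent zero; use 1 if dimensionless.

H = Wb/A (inductance = flux per current),
    = kg·m²·s⁻²·A⁻².
So H⁻¹ = kg⁻¹·m⁻²·s²·A².
S = 1/Ω (conductance is reciprocal resistance),
    = kg⁻¹·m⁻²·s³·A².
So S⁻¹ = kg·m²·s⁻³·A⁻².
Combining: H⁻¹·S⁻¹ = (kg⁻¹·m⁻²·s²·A²) · (kg·m²·s⁻³·A⁻²) = s⁻¹.

s⁻¹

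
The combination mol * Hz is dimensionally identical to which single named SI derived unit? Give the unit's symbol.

kat

Hz = s⁻¹.
Combining: mol·Hz = mol · s⁻¹ = s⁻¹·mol.
s⁻¹·mol is the base-SI form of the katal.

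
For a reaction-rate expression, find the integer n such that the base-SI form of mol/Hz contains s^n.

1

Hz = 1/s = s⁻¹ (frequency is cycles per second).
So Hz⁻¹ = s.
Combining: mol·Hz⁻¹ = mol · s = s·mol.
The exponent of s is 1.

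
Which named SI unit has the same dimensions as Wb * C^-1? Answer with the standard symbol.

Wb = V·s (flux: a volt is a weber per second),
    = kg·m²·s⁻²·A⁻¹.
C = A·s = s·A (charge = current × time).
So C⁻¹ = s⁻¹·A⁻¹.
Combining: Wb·C⁻¹ = (kg·m²·s⁻²·A⁻¹) · (s⁻¹·A⁻¹) = kg·m²·s⁻³·A⁻².
kg·m²·s⁻³·A⁻² is the base-SI form of the ohm.

Ω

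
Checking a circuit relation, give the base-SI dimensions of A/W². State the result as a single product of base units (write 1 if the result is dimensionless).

kg⁻²·m⁻⁴·s⁶·A

W = kg·m²·s⁻³.
So W⁻² = kg⁻²·m⁻⁴·s⁶.
Combining: W⁻²·A = (kg⁻²·m⁻⁴·s⁶) · A = kg⁻²·m⁻⁴·s⁶·A.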